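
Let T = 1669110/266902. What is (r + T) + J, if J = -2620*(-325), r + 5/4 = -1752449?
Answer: -480927509031/533804 ≈ -9.0094e+5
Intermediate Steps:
T = 834555/133451 (T = 1669110*(1/266902) = 834555/133451 ≈ 6.2536)
r = -7009801/4 (r = -5/4 - 1752449 = -7009801/4 ≈ -1.7525e+6)
J = 851500
(r + T) + J = (-7009801/4 + 834555/133451) + 851500 = -935461615031/533804 + 851500 = -480927509031/533804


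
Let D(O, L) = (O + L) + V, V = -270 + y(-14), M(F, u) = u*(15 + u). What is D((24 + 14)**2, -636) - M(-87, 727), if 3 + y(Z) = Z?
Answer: -538913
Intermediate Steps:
y(Z) = -3 + Z
V = -287 (V = -270 + (-3 - 14) = -270 - 17 = -287)
D(O, L) = -287 + L + O (D(O, L) = (O + L) - 287 = (L + O) - 287 = -287 + L + O)
D((24 + 14)**2, -636) - M(-87, 727) = (-287 - 636 + (24 + 14)**2) - 727*(15 + 727) = (-287 - 636 + 38**2) - 727*742 = (-287 - 636 + 1444) - 1*539434 = 521 - 539434 = -538913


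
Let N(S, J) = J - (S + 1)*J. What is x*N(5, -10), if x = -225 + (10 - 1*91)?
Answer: -15300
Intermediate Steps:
x = -306 (x = -225 + (10 - 91) = -225 - 81 = -306)
N(S, J) = J - J*(1 + S) (N(S, J) = J - (1 + S)*J = J - J*(1 + S))
x*N(5, -10) = -(-306)*(-10)*5 = -306*50 = -15300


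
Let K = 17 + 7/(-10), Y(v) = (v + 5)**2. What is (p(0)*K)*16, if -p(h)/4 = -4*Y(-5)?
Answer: 0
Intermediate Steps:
Y(v) = (5 + v)**2
K = 163/10 (K = 17 + 7*(-1/10) = 17 - 7/10 = 163/10 ≈ 16.300)
p(h) = 0 (p(h) = -(-16)*(5 - 5)**2 = -(-16)*0**2 = -(-16)*0 = -4*0 = 0)
(p(0)*K)*16 = (0*(163/10))*16 = 0*16 = 0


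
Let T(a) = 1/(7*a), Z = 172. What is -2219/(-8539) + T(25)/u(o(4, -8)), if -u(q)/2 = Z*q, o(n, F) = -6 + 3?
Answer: 400759939/1542143400 ≈ 0.25987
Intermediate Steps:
o(n, F) = -3
u(q) = -344*q
T(a) = 1/(7*a)
-2219/(-8539) + T(25)/u(o(4, -8)) = -2219/(-8539) + ((1/7)/25)/((-344*(-3))) = -2219*(-1/8539) + ((1/7)*(1/25))/1032 = 2219/8539 + (1/175)*(1/1032) = 2219/8539 + 1/180600 = 400759939/1542143400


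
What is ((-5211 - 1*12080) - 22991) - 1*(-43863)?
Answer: 3581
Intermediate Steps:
((-5211 - 1*12080) - 22991) - 1*(-43863) = ((-5211 - 12080) - 22991) + 43863 = (-17291 - 22991) + 43863 = -40282 + 43863 = 3581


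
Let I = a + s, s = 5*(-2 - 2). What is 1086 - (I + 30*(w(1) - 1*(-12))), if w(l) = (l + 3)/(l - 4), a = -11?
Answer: 797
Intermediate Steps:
s = -20 (s = 5*(-4) = -20)
w(l) = (3 + l)/(-4 + l)
I = -31 (I = -11 - 20 = -31)
1086 - (I + 30*(w(1) - 1*(-12))) = 1086 - (-31 + 30*((3 + 1)/(-4 + 1) - 1*(-12))) = 1086 - (-31 + 30*(4/(-3) + 12)) = 1086 - (-31 + 30*(-⅓*4 + 12)) = 1086 - (-31 + 30*(-4/3 + 12)) = 1086 - (-31 + 30*(32/3)) = 1086 - (-31 + 320) = 1086 - 1*289 = 1086 - 289 = 797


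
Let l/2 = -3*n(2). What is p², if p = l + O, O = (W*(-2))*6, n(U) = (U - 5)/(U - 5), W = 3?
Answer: 1764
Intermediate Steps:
n(U) = 1 (n(U) = (-5 + U)/(-5 + U) = 1)
l = -6 (l = 2*(-3*1) = 2*(-3) = -6)
O = -36 (O = (3*(-2))*6 = -6*6 = -36)
p = -42 (p = -6 - 36 = -42)
p² = (-42)² = 1764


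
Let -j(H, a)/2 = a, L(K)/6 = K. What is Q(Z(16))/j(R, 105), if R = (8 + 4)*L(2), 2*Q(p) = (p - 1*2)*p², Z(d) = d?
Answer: -128/15 ≈ -8.5333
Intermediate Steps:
L(K) = 6*K
Q(p) = p²*(-2 + p)/2 (Q(p) = ((p - 1*2)*p²)/2 = ((p - 2)*p²)/2 = ((-2 + p)*p²)/2 = (p²*(-2 + p))/2 = p²*(-2 + p)/2)
R = 144 (R = (8 + 4)*(6*2) = 12*12 = 144)
j(H, a) = -2*a
Q(Z(16))/j(R, 105) = ((½)*16²*(-2 + 16))/((-2*105)) = ((½)*256*14)/(-210) = 1792*(-1/210) = -128/15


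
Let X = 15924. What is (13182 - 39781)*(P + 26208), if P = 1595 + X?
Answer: -1163094473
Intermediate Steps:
P = 17519 (P = 1595 + 15924 = 17519)
(13182 - 39781)*(P + 26208) = (13182 - 39781)*(17519 + 26208) = -26599*43727 = -1163094473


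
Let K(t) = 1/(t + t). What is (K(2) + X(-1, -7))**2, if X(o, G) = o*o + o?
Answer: 1/16 ≈ 0.062500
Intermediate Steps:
X(o, G) = o + o**2 (X(o, G) = o**2 + o = o + o**2)
K(t) = 1/(2*t)
(K(2) + X(-1, -7))**2 = ((1/2)/2 - (1 - 1))**2 = ((1/2)*(1/2) - 1*0)**2 = (1/4 + 0)**2 = (1/4)**2 = 1/16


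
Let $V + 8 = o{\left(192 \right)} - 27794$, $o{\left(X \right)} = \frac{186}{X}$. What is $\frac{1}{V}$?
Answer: $- \frac{32}{889633} \approx -3.597 \cdot 10^{-5}$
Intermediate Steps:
$V = - \frac{889633}{32}$ ($V = -8 + \left(\frac{186}{192} - 27794\right) = -8 + \left(186 \cdot \frac{1}{192} - 27794\right) = -8 + \left(\frac{31}{32} - 27794\right) = -8 - \frac{889377}{32} = - \frac{889633}{32} \approx -27801.0$)
$\frac{1}{V} = \frac{1}{- \frac{889633}{32}} = - \frac{32}{889633}$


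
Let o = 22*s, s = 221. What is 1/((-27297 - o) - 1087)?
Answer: -1/33246 ≈ -3.0079e-5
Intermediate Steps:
o = 4862 (o = 22*221 = 4862)
1/((-27297 - o) - 1087) = 1/((-27297 - 1*4862) - 1087) = 1/((-27297 - 4862) - 1087) = 1/(-32159 - 1087) = 1/(-33246) = -1/33246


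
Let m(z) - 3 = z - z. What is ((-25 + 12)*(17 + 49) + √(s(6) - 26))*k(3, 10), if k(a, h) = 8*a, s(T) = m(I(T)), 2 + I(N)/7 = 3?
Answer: -20592 + 24*I*√23 ≈ -20592.0 + 115.1*I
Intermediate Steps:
I(N) = 7 (I(N) = -14 + 7*3 = -14 + 21 = 7)
m(z) = 3 (m(z) = 3 + (z - z) = 3 + 0 = 3)
s(T) = 3
((-25 + 12)*(17 + 49) + √(s(6) - 26))*k(3, 10) = ((-25 + 12)*(17 + 49) + √(3 - 26))*(8*3) = (-13*66 + √(-23))*24 = (-858 + I*√23)*24 = -20592 + 24*I*√23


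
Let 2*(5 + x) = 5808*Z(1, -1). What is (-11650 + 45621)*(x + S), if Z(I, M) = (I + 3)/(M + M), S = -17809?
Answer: -802462962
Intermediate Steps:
Z(I, M) = (3 + I)/(2*M) (Z(I, M) = (3 + I)/((2*M)) = (3 + I)*(1/(2*M)) = (3 + I)/(2*M))
x = -5813 (x = -5 + (5808*((1/2)*(3 + 1)/(-1)))/2 = -5 + (5808*((1/2)*(-1)*4))/2 = -5 + (5808*(-2))/2 = -5 + (1/2)*(-11616) = -5 - 5808 = -5813)
(-11650 + 45621)*(x + S) = (-11650 + 45621)*(-5813 - 17809) = 33971*(-23622) = -802462962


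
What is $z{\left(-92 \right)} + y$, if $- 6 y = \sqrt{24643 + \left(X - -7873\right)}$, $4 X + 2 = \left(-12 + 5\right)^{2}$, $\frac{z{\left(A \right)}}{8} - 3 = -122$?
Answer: $-952 - \frac{\sqrt{130111}}{12} \approx -982.06$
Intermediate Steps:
$z{\left(A \right)} = -952$ ($z{\left(A \right)} = 24 + 8 \left(-122\right) = 24 - 976 = -952$)
$X = \frac{47}{4}$ ($X = - \frac{1}{2} + \frac{\left(-12 + 5\right)^{2}}{4} = - \frac{1}{2} + \frac{\left(-7\right)^{2}}{4} = - \frac{1}{2} + \frac{1}{4} \cdot 49 = - \frac{1}{2} + \frac{49}{4} = \frac{47}{4} \approx 11.75$)
$y = - \frac{\sqrt{130111}}{12}$ ($y = - \frac{\sqrt{24643 + \left(\frac{47}{4} - -7873\right)}}{6} = - \frac{\sqrt{24643 + \left(\frac{47}{4} + 7873\right)}}{6} = - \frac{\sqrt{24643 + \frac{31539}{4}}}{6} = - \frac{\sqrt{\frac{130111}{4}}}{6} = - \frac{\frac{1}{2} \sqrt{130111}}{6} = - \frac{\sqrt{130111}}{12} \approx -30.059$)
$z{\left(-92 \right)} + y = -952 - \frac{\sqrt{130111}}{12}$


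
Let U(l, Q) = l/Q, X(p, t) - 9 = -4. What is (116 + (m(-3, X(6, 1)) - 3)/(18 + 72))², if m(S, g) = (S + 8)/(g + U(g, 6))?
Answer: 23726641/1764 ≈ 13450.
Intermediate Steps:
X(p, t) = 5 (X(p, t) = 9 - 4 = 5)
m(S, g) = 6*(8 + S)/(7*g) (m(S, g) = (S + 8)/(g + g/6) = (8 + S)/(g + g*(⅙)) = (8 + S)/(g + g/6) = (8 + S)/((7*g/6)) = (8 + S)*(6/(7*g)) = 6*(8 + S)/(7*g))
(116 + (m(-3, X(6, 1)) - 3)/(18 + 72))² = (116 + ((6/7)*(8 - 3)/5 - 3)/(18 + 72))² = (116 + ((6/7)*(⅕)*5 - 3)/90)² = (116 + (6/7 - 3)*(1/90))² = (116 - 15/7*1/90)² = (116 - 1/42)² = (4871/42)² = 23726641/1764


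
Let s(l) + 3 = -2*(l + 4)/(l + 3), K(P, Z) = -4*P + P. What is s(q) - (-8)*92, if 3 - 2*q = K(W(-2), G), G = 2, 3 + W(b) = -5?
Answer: 10969/15 ≈ 731.27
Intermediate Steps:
W(b) = -8 (W(b) = -3 - 5 = -8)
K(P, Z) = -3*P
q = -21/2 (q = 3/2 - (-3)*(-8)/2 = 3/2 - ½*24 = 3/2 - 12 = -21/2 ≈ -10.500)
s(l) = -3 - 2*(4 + l)/(3 + l) (s(l) = -3 - 2*(l + 4)/(l + 3) = -3 - 2*(4 + l)/(3 + l))
s(q) - (-8)*92 = (-17 - 5*(-21/2))/(3 - 21/2) - (-8)*92 = (-17 + 105/2)/(-15/2) - 8*(-92) = -2/15*71/2 + 736 = -71/15 + 736 = 10969/15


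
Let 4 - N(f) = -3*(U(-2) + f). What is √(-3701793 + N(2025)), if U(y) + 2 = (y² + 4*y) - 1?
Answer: I*√3695735 ≈ 1922.4*I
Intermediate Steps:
U(y) = -3 + y² + 4*y (U(y) = -2 + ((y² + 4*y) - 1) = -2 + (-1 + y² + 4*y) = -3 + y² + 4*y)
N(f) = -17 + 3*f (N(f) = 4 - (-3)*((-3 + (-2)² + 4*(-2)) + f) = 4 - (-3)*((-3 + 4 - 8) + f) = 4 - (-3)*(-7 + f) = 4 - (21 - 3*f) = 4 + (-21 + 3*f) = -17 + 3*f)
√(-3701793 + N(2025)) = √(-3701793 + (-17 + 3*2025)) = √(-3701793 + (-17 + 6075)) = √(-3701793 + 6058) = √(-3695735) = I*√3695735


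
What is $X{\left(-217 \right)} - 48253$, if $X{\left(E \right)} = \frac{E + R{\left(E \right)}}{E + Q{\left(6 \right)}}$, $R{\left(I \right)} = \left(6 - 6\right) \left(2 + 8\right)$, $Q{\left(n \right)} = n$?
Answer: $- \frac{10181166}{211} \approx -48252.0$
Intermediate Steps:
$R{\left(I \right)} = 0$ ($R{\left(I \right)} = 0 \cdot 10 = 0$)
$X{\left(E \right)} = \frac{E}{6 + E}$ ($X{\left(E \right)} = \frac{E + 0}{E + 6} = \frac{E}{6 + E}$)
$X{\left(-217 \right)} - 48253 = - \frac{217}{6 - 217} - 48253 = - \frac{217}{-211} - 48253 = \left(-217\right) \left(- \frac{1}{211}\right) - 48253 = \frac{217}{211} - 48253 = - \frac{10181166}{211}$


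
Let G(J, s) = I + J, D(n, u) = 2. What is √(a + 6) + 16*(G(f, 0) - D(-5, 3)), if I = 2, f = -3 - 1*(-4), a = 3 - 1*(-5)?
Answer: 16 + √14 ≈ 19.742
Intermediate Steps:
a = 8 (a = 3 + 5 = 8)
f = 1 (f = -3 + 4 = 1)
G(J, s) = 2 + J
√(a + 6) + 16*(G(f, 0) - D(-5, 3)) = √(8 + 6) + 16*((2 + 1) - 1*2) = √14 + 16*(3 - 2) = √14 + 16*1 = √14 + 16 = 16 + √14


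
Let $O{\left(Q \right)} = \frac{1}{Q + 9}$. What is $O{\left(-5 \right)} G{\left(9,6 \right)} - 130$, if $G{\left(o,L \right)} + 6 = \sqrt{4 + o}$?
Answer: $- \frac{263}{2} + \frac{\sqrt{13}}{4} \approx -130.6$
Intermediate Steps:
$O{\left(Q \right)} = \frac{1}{9 + Q}$
$G{\left(o,L \right)} = -6 + \sqrt{4 + o}$
$O{\left(-5 \right)} G{\left(9,6 \right)} - 130 = \frac{-6 + \sqrt{4 + 9}}{9 - 5} - 130 = \frac{-6 + \sqrt{13}}{4} - 130 = \left(- \frac{3}{2} + \frac{\sqrt{13}}{4}\right) - 130 = - \frac{263}{2} + \frac{\sqrt{13}}{4}$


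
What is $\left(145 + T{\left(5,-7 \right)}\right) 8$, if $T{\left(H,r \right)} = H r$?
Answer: $880$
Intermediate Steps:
$\left(145 + T{\left(5,-7 \right)}\right) 8 = \left(145 + 5 \left(-7\right)\right) 8 = \left(145 - 35\right) 8 = 110 \cdot 8 = 880$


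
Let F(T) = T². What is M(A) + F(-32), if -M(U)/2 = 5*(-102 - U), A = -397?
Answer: -1926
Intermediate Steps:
M(U) = 1020 + 10*U (M(U) = -10*(-102 - U) = -2*(-510 - 5*U) = 1020 + 10*U)
M(A) + F(-32) = (1020 + 10*(-397)) + (-32)² = (1020 - 3970) + 1024 = -2950 + 1024 = -1926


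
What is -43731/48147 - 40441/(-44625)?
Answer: -1461016/716186625 ≈ -0.0020400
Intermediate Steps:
-43731/48147 - 40441/(-44625) = -43731*1/48147 - 40441*(-1/44625) = -14577/16049 + 40441/44625 = -1461016/716186625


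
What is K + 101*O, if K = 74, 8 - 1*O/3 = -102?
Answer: 33404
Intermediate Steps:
O = 330 (O = 24 - 3*(-102) = 24 + 306 = 330)
K + 101*O = 74 + 101*330 = 74 + 33330 = 33404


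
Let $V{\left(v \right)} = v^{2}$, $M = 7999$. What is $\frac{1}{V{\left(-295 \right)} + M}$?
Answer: $\frac{1}{95024} \approx 1.0524 \cdot 10^{-5}$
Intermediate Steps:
$\frac{1}{V{\left(-295 \right)} + M} = \frac{1}{\left(-295\right)^{2} + 7999} = \frac{1}{87025 + 7999} = \frac{1}{95024}$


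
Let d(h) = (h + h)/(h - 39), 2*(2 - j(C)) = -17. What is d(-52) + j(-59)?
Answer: 163/14 ≈ 11.643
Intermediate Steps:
j(C) = 21/2 (j(C) = 2 - 1/2*(-17) = 2 + 17/2 = 21/2)
d(h) = 2*h/(-39 + h) (d(h) = (2*h)/(-39 + h) = 2*h/(-39 + h))
d(-52) + j(-59) = 2*(-52)/(-39 - 52) + 21/2 = 2*(-52)/(-91) + 21/2 = 2*(-52)*(-1/91) + 21/2 = 8/7 + 21/2 = 163/14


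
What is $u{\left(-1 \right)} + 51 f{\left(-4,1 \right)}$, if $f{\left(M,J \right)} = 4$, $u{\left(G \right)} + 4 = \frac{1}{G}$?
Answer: $199$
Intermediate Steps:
$u{\left(G \right)} = -4 + \frac{1}{G}$
$u{\left(-1 \right)} + 51 f{\left(-4,1 \right)} = \left(-4 + \frac{1}{-1}\right) + 51 \cdot 4 = \left(-4 - 1\right) + 204 = -5 + 204 = 199$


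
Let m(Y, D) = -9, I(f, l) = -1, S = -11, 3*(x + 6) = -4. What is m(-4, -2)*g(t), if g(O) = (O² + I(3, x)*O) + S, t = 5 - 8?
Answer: -9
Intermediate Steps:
x = -22/3 (x = -6 + (⅓)*(-4) = -6 - 4/3 = -22/3 ≈ -7.3333)
t = -3
g(O) = -11 + O² - O (g(O) = (O² - O) - 11 = -11 + O² - O)
m(-4, -2)*g(t) = -9*(-11 + (-3)² - 1*(-3)) = -9*(-11 + 9 + 3) = -9*1 = -9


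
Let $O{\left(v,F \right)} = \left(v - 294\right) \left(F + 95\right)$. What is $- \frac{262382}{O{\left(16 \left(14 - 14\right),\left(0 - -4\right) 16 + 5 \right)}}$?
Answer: $\frac{131191}{24108} \approx 5.4418$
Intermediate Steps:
$O{\left(v,F \right)} = \left(-294 + v\right) \left(95 + F\right)$
$- \frac{262382}{O{\left(16 \left(14 - 14\right),\left(0 - -4\right) 16 + 5 \right)}} = - \frac{262382}{-27930 - 294 \left(\left(0 - -4\right) 16 + 5\right) + 95 \cdot 16 \left(14 - 14\right) + \left(\left(0 - -4\right) 16 + 5\right) 16 \left(14 - 14\right)} = - \frac{262382}{-27930 - 294 \left(\left(0 + 4\right) 16 + 5\right) + 95 \cdot 16 \cdot 0 + \left(\left(0 + 4\right) 16 + 5\right) 16 \cdot 0} = - \frac{262382}{-27930 - 294 \left(4 \cdot 16 + 5\right) + 95 \cdot 0 + \left(4 \cdot 16 + 5\right) 0} = - \frac{262382}{-27930 - 294 \left(64 + 5\right) + 0 + \left(64 + 5\right) 0} = - \frac{262382}{-27930 - 20286 + 0 + 69 \cdot 0} = - \frac{262382}{-27930 - 20286 + 0 + 0} = - \frac{262382}{-48216} = \left(-262382\right) \left(- \frac{1}{48216}\right) = \frac{131191}{24108}$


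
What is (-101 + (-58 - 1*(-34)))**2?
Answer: 15625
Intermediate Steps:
(-101 + (-58 - 1*(-34)))**2 = (-101 + (-58 + 34))**2 = (-101 - 24)**2 = (-125)**2 = 15625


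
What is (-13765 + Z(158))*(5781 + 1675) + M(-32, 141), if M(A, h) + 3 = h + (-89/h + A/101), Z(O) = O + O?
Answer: -1428024918547/14241 ≈ -1.0028e+8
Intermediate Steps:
Z(O) = 2*O
M(A, h) = -3 + h - 89/h + A/101 (M(A, h) = -3 + (h + (-89/h + A/101)) = -3 + (h - 89/h + A/101) = -3 + h - 89/h + A/101)
(-13765 + Z(158))*(5781 + 1675) + M(-32, 141) = (-13765 + 2*158)*(5781 + 1675) + (-3 + 141 - 89/141 + (1/101)*(-32)) = (-13765 + 316)*7456 + (-3 + 141 - 89*1/141 - 32/101) = -13449*7456 + (-3 + 141 - 89/141 - 32/101) = -100275744 + 1951757/14241 = -1428024918547/14241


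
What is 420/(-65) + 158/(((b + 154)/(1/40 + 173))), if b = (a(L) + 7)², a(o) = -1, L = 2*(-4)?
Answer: 6788667/49400 ≈ 137.42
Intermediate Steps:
L = -8
b = 36 (b = (-1 + 7)² = 6² = 36)
420/(-65) + 158/(((b + 154)/(1/40 + 173))) = 420/(-65) + 158/(((36 + 154)/(1/40 + 173))) = 420*(-1/65) + 158/((190/(1/40 + 173))) = -84/13 + 158/((190/(6921/40))) = -84/13 + 158/((190*(40/6921))) = -84/13 + 158/(7600/6921) = -84/13 + 158*(6921/7600) = -84/13 + 546759/3800 = 6788667/49400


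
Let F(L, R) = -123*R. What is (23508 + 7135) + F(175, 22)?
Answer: 27937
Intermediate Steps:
(23508 + 7135) + F(175, 22) = (23508 + 7135) - 123*22 = 30643 - 2706 = 27937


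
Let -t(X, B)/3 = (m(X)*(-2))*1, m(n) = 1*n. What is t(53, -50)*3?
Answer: 954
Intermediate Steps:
m(n) = n
t(X, B) = 6*X (t(X, B) = -3*X*(-2) = -3*(-2*X) = -(-6)*X = 6*X)
t(53, -50)*3 = (6*53)*3 = 318*3 = 954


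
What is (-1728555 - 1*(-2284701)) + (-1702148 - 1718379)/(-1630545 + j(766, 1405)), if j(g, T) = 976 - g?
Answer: 906707709437/1630335 ≈ 5.5615e+5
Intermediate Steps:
(-1728555 - 1*(-2284701)) + (-1702148 - 1718379)/(-1630545 + j(766, 1405)) = (-1728555 - 1*(-2284701)) + (-1702148 - 1718379)/(-1630545 + (976 - 1*766)) = (-1728555 + 2284701) - 3420527/(-1630545 + (976 - 766)) = 556146 - 3420527/(-1630545 + 210) = 556146 - 3420527/(-1630335) = 556146 - 3420527*(-1/1630335) = 556146 + 3420527/1630335 = 906707709437/1630335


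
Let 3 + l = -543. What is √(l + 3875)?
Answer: √3329 ≈ 57.698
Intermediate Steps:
l = -546 (l = -3 - 543 = -546)
√(l + 3875) = √(-546 + 3875) = √3329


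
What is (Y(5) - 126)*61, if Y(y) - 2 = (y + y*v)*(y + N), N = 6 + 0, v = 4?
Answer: 9211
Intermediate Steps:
N = 6
Y(y) = 2 + 5*y*(6 + y) (Y(y) = 2 + (y + y*4)*(y + 6) = 2 + (y + 4*y)*(6 + y) = 2 + (5*y)*(6 + y) = 2 + 5*y*(6 + y))
(Y(5) - 126)*61 = ((2 + 5*5² + 30*5) - 126)*61 = ((2 + 5*25 + 150) - 126)*61 = ((2 + 125 + 150) - 126)*61 = (277 - 126)*61 = 151*61 = 9211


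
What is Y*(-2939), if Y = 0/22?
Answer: 0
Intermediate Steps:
Y = 0 (Y = 0*(1/22) = 0)
Y*(-2939) = 0*(-2939) = 0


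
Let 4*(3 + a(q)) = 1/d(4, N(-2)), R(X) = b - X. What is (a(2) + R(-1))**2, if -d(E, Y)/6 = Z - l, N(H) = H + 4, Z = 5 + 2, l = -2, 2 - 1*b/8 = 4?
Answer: 15124321/46656 ≈ 324.17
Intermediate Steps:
b = -16 (b = 16 - 8*4 = 16 - 32 = -16)
Z = 7
N(H) = 4 + H
R(X) = -16 - X
d(E, Y) = -54 (d(E, Y) = -6*(7 - 1*(-2)) = -6*(7 + 2) = -6*9 = -54)
a(q) = -649/216 (a(q) = -3 + (1/4)/(-54) = -3 + (1/4)*(-1/54) = -3 - 1/216 = -649/216)
(a(2) + R(-1))**2 = (-649/216 + (-16 - 1*(-1)))**2 = (-649/216 + (-16 + 1))**2 = (-649/216 - 15)**2 = (-3889/216)**2 = 15124321/46656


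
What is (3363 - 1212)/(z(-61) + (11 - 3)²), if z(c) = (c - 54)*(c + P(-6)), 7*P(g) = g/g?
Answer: 15057/49438 ≈ 0.30456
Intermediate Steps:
P(g) = ⅐ (P(g) = (g/g)/7 = (⅐)*1 = ⅐)
z(c) = (-54 + c)*(⅐ + c) (z(c) = (c - 54)*(c + ⅐) = (-54 + c)*(⅐ + c))
(3363 - 1212)/(z(-61) + (11 - 3)²) = (3363 - 1212)/((-54/7 + (-61)² - 377/7*(-61)) + (11 - 3)²) = 2151/((-54/7 + 3721 + 22997/7) + 8²) = 2151/(48990/7 + 64) = 2151/(49438/7) = 2151*(7/49438) = 15057/49438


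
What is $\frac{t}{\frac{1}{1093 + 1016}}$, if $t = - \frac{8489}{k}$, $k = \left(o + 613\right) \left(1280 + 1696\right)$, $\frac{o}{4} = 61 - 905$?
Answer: $\frac{5967767}{2740896} \approx 2.1773$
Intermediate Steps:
$o = -3376$ ($o = 4 \left(61 - 905\right) = 4 \left(-844\right) = -3376$)
$k = -8222688$ ($k = \left(-3376 + 613\right) \left(1280 + 1696\right) = \left(-2763\right) 2976 = -8222688$)
$t = \frac{8489}{8222688}$ ($t = - \frac{8489}{-8222688} = \left(-8489\right) \left(- \frac{1}{8222688}\right) = \frac{8489}{8222688} \approx 0.0010324$)
$\frac{t}{\frac{1}{1093 + 1016}} = \frac{8489}{8222688 \frac{1}{1093 + 1016}} = \frac{8489}{8222688 \cdot \frac{1}{2109}} = \frac{8489 \frac{1}{\frac{1}{2109}}}{8222688} = \frac{8489}{8222688} \cdot 2109 = \frac{5967767}{2740896}$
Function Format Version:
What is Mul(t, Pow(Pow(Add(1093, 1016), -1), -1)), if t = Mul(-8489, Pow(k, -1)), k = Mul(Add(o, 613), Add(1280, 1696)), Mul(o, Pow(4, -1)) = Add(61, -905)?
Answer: Rational(5967767, 2740896) ≈ 2.1773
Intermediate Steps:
o = -3376 (o = Mul(4, Add(61, -905)) = Mul(4, -844) = -3376)
k = -8222688 (k = Mul(Add(-3376, 613), Add(1280, 1696)) = Mul(-2763, 2976) = -8222688)
t = Rational(8489, 8222688) (t = Mul(-8489, Pow(-8222688, -1)) = Mul(-8489, Rational(-1, 8222688)) = Rational(8489, 8222688) ≈ 0.0010324)
Mul(t, Pow(Pow(Add(1093, 1016), -1), -1)) = Mul(Rational(8489, 8222688), Pow(Pow(Add(1093, 1016), -1), -1)) = Mul(Rational(8489, 8222688), Pow(Pow(2109, -1), -1)) = Mul(Rational(8489, 8222688), Pow(Rational(1, 2109), -1)) = Mul(Rational(8489, 8222688), 2109) = Rational(5967767, 2740896)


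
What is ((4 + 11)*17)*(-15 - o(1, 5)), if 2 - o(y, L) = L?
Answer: -3060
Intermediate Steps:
o(y, L) = 2 - L
((4 + 11)*17)*(-15 - o(1, 5)) = ((4 + 11)*17)*(-15 - (2 - 1*5)) = (15*17)*(-15 - (2 - 5)) = 255*(-15 - 1*(-3)) = 255*(-15 + 3) = 255*(-12) = -3060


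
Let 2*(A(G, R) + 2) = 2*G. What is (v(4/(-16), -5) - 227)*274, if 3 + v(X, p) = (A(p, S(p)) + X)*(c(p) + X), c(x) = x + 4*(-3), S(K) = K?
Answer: -230023/8 ≈ -28753.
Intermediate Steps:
c(x) = -12 + x (c(x) = x - 12 = -12 + x)
A(G, R) = -2 + G (A(G, R) = -2 + (2*G)/2 = -2 + G)
v(X, p) = -3 + (-12 + X + p)*(-2 + X + p) (v(X, p) = -3 + ((-2 + p) + X)*((-12 + p) + X) = -3 + (-2 + X + p)*(-12 + X + p) = -3 + (-12 + X + p)*(-2 + X + p))
(v(4/(-16), -5) - 227)*274 = ((21 + (4/(-16))² + (-5)² - 56/(-16) - 14*(-5) + 2*(4/(-16))*(-5)) - 227)*274 = ((21 + (4*(-1/16))² + 25 - 56*(-1)/16 + 70 + 2*(4*(-1/16))*(-5)) - 227)*274 = ((21 + (-¼)² + 25 - 14*(-¼) + 70 + 2*(-¼)*(-5)) - 227)*274 = ((21 + 1/16 + 25 + 7/2 + 70 + 5/2) - 227)*274 = (1953/16 - 227)*274 = -1679/16*274 = -230023/8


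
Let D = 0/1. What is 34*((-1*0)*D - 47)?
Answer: -1598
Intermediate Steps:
D = 0 (D = 0*1 = 0)
34*((-1*0)*D - 47) = 34*(-1*0*0 - 47) = 34*(0*0 - 47) = 34*(0 - 47) = 34*(-47) = -1598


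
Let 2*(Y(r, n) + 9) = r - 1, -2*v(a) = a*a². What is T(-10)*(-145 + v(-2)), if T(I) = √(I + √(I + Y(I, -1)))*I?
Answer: 705*√(-40 + 14*I*√2) ≈ 1072.9 + 4586.1*I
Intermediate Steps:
v(a) = -a³/2 (v(a) = -a*a²/2 = -a³/2)
Y(r, n) = -19/2 + r/2 (Y(r, n) = -9 + (r - 1)/2 = -9 + (-1 + r)/2 = -9 + (-½ + r/2) = -19/2 + r/2)
T(I) = I*√(I + √(-19/2 + 3*I/2)) (T(I) = √(I + √(I + (-19/2 + I/2)))*I = √(I + √(-19/2 + 3*I/2))*I = I*√(I + √(-19/2 + 3*I/2)))
T(-10)*(-145 + v(-2)) = ((½)*(-10)*√(4*(-10) + 2*√2*√(-19 + 3*(-10))))*(-145 - ½*(-2)³) = ((½)*(-10)*√(-40 + 2*√2*√(-19 - 30)))*(-145 - ½*(-8)) = ((½)*(-10)*√(-40 + 2*√2*√(-49)))*(-145 + 4) = ((½)*(-10)*√(-40 + 2*√2*(7*I)))*(-141) = ((½)*(-10)*√(-40 + 14*I*√2))*(-141) = -5*√(-40 + 14*I*√2)*(-141) = 705*√(-40 + 14*I*√2)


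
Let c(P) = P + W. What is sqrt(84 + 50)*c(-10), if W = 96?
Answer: 86*sqrt(134) ≈ 995.52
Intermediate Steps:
c(P) = 96 + P (c(P) = P + 96 = 96 + P)
sqrt(84 + 50)*c(-10) = sqrt(84 + 50)*(96 - 10) = sqrt(134)*86 = 86*sqrt(134)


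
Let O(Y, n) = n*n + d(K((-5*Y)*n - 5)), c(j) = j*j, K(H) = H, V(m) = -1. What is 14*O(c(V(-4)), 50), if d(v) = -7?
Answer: 34902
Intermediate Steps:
c(j) = j**2
O(Y, n) = -7 + n**2 (O(Y, n) = n*n - 7 = n**2 - 7 = -7 + n**2)
14*O(c(V(-4)), 50) = 14*(-7 + 50**2) = 14*(-7 + 2500) = 14*2493 = 34902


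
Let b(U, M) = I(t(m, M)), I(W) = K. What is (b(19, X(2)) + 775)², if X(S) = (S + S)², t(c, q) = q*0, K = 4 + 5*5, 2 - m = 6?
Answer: 646416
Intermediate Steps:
m = -4 (m = 2 - 1*6 = 2 - 6 = -4)
K = 29 (K = 4 + 25 = 29)
t(c, q) = 0
X(S) = 4*S² (X(S) = (2*S)² = 4*S²)
I(W) = 29
b(U, M) = 29
(b(19, X(2)) + 775)² = (29 + 775)² = 804² = 646416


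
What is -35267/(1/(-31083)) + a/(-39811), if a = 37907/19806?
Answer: 864353326203789319/788496666 ≈ 1.0962e+9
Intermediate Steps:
a = 37907/19806 (a = 37907*(1/19806) = 37907/19806 ≈ 1.9139)
-35267/(1/(-31083)) + a/(-39811) = -35267/(1/(-31083)) + (37907/19806)/(-39811) = -35267/(-1/31083) + (37907/19806)*(-1/39811) = -35267*(-31083) - 37907/788496666 = 1096204161 - 37907/788496666 = 864353326203789319/788496666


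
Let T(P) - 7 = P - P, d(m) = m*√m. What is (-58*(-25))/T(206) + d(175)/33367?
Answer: 1450/7 + 875*√7/33367 ≈ 207.21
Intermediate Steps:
d(m) = m^(3/2)
T(P) = 7 (T(P) = 7 + (P - P) = 7 + 0 = 7)
(-58*(-25))/T(206) + d(175)/33367 = -58*(-25)/7 + 175^(3/2)/33367 = 1450*(⅐) + (875*√7)*(1/33367) = 1450/7 + 875*√7/33367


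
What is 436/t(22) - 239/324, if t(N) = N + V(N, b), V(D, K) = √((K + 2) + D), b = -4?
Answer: 187307/9396 - 109*√5/58 ≈ 15.732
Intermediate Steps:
V(D, K) = √(2 + D + K) (V(D, K) = √((2 + K) + D) = √(2 + D + K))
t(N) = N + √(-2 + N) (t(N) = N + √(2 + N - 4) = N + √(-2 + N))
436/t(22) - 239/324 = 436/(22 + √(-2 + 22)) - 239/324 = 436/(22 + √20) - 239*1/324 = 436/(22 + 2*√5) - 239/324 = -239/324 + 436/(22 + 2*√5)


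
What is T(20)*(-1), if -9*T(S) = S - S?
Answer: 0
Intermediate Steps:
T(S) = 0 (T(S) = -(S - S)/9 = -⅑*0 = 0)
T(20)*(-1) = 0*(-1) = 0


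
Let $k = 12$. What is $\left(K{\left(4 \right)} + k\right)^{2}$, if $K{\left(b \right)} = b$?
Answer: $256$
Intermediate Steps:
$\left(K{\left(4 \right)} + k\right)^{2} = \left(4 + 12\right)^{2} = 16^{2} = 256$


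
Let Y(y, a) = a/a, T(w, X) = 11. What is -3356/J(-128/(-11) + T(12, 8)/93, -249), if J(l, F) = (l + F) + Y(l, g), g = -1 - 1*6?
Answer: 3433188/241679 ≈ 14.206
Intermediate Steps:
g = -7 (g = -1 - 6 = -7)
Y(y, a) = 1
J(l, F) = 1 + F + l (J(l, F) = (l + F) + 1 = (F + l) + 1 = 1 + F + l)
-3356/J(-128/(-11) + T(12, 8)/93, -249) = -3356/(1 - 249 + (-128/(-11) + 11/93)) = -3356/(1 - 249 + (-128*(-1/11) + 11*(1/93))) = -3356/(1 - 249 + (128/11 + 11/93)) = -3356/(1 - 249 + 12025/1023) = -3356/(-241679/1023) = -3356*(-1023/241679) = 3433188/241679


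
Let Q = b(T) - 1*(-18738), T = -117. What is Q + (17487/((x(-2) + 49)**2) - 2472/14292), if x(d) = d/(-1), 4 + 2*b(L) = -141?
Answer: 12853802027/688398 ≈ 18672.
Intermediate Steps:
b(L) = -145/2 (b(L) = -2 + (1/2)*(-141) = -2 - 141/2 = -145/2)
x(d) = -d (x(d) = d*(-1) = -d)
Q = 37331/2 (Q = -145/2 - 1*(-18738) = -145/2 + 18738 = 37331/2 ≈ 18666.)
Q + (17487/((x(-2) + 49)**2) - 2472/14292) = 37331/2 + (17487/((-1*(-2) + 49)**2) - 2472/14292) = 37331/2 + (17487/((2 + 49)**2) - 2472*1/14292) = 37331/2 + (17487/(51**2) - 206/1191) = 37331/2 + (17487/2601 - 206/1191) = 37331/2 + (17487*(1/2601) - 206/1191) = 37331/2 + (1943/289 - 206/1191) = 37331/2 + 2254579/344199 = 12853802027/688398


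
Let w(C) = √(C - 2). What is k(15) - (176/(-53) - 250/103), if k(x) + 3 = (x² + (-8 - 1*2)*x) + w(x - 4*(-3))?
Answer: 451721/5459 ≈ 82.748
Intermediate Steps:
w(C) = √(-2 + C)
k(x) = -3 + x² + √(10 + x) - 10*x (k(x) = -3 + ((x² + (-8 - 1*2)*x) + √(-2 + (x - 4*(-3)))) = -3 + ((x² + (-8 - 2)*x) + √(-2 + (x + 12))) = -3 + ((x² - 10*x) + √(-2 + (12 + x))) = -3 + ((x² - 10*x) + √(10 + x)) = -3 + (x² + √(10 + x) - 10*x) = -3 + x² + √(10 + x) - 10*x)
k(15) - (176/(-53) - 250/103) = (-3 + 15² + √(10 + 15) - 10*15) - (176/(-53) - 250/103) = (-3 + 225 + √25 - 150) - (176*(-1/53) - 250*1/103) = (-3 + 225 + 5 - 150) - (-176/53 - 250/103) = 77 - 1*(-31378/5459) = 77 + 31378/5459 = 451721/5459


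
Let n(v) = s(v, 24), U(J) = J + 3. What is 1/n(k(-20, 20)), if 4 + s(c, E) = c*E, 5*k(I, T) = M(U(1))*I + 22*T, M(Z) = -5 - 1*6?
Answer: 1/3164 ≈ 0.00031606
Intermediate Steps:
U(J) = 3 + J
M(Z) = -11 (M(Z) = -5 - 6 = -11)
k(I, T) = -11*I/5 + 22*T/5 (k(I, T) = (-11*I + 22*T)/5 = -11*I/5 + 22*T/5)
s(c, E) = -4 + E*c (s(c, E) = -4 + c*E = -4 + E*c)
n(v) = -4 + 24*v
1/n(k(-20, 20)) = 1/(-4 + 24*(-11/5*(-20) + (22/5)*20)) = 1/(-4 + 24*(44 + 88)) = 1/(-4 + 24*132) = 1/(-4 + 3168) = 1/3164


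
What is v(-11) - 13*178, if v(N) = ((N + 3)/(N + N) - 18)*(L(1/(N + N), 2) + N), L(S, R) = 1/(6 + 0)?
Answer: -70057/33 ≈ -2122.9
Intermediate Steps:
L(S, R) = 1/6
v(N) = (-18 + (3 + N)/(2*N))*(1/6 + N) (v(N) = ((N + 3)/(N + N) - 18)*(1/6 + N) = ((3 + N)/((2*N)) - 18)*(1/6 + N) = ((3 + N)*(1/(2*N)) - 18)*(1/6 + N) = ((3 + N)/(2*N) - 18)*(1/6 + N) = (-18 + (3 + N)/(2*N))*(1/6 + N))
v(-11) - 13*178 = (1/12)*(3 - 1*(-11)*(17 + 210*(-11)))/(-11) - 13*178 = (1/12)*(-1/11)*(3 - 1*(-11)*(17 - 2310)) - 1*2314 = (1/12)*(-1/11)*(3 - 1*(-11)*(-2293)) - 2314 = (1/12)*(-1/11)*(3 - 25223) - 2314 = (1/12)*(-1/11)*(-25220) - 2314 = 6305/33 - 2314 = -70057/33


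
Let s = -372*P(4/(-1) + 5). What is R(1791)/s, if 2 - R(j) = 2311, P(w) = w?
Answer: 2309/372 ≈ 6.2070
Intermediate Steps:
R(j) = -2309 (R(j) = 2 - 1*2311 = 2 - 2311 = -2309)
s = -372 (s = -372*(4/(-1) + 5) = -372*(-1*4 + 5) = -372*(-4 + 5) = -372*1 = -372)
R(1791)/s = -2309/(-372) = -2309*(-1/372) = 2309/372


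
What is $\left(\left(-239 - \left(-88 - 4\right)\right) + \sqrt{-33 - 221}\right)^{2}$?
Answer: $\left(147 - i \sqrt{254}\right)^{2} \approx 21355.0 - 4685.6 i$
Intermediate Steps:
$\left(\left(-239 - \left(-88 - 4\right)\right) + \sqrt{-33 - 221}\right)^{2} = \left(\left(-239 - -92\right) + \sqrt{-254}\right)^{2} = \left(\left(-239 + 92\right) + i \sqrt{254}\right)^{2} = \left(-147 + i \sqrt{254}\right)^{2}$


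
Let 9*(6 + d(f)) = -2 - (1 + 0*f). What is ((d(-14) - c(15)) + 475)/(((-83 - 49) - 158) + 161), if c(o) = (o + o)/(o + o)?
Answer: -1403/387 ≈ -3.6253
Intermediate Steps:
d(f) = -19/3 (d(f) = -6 + (-2 - (1 + 0*f))/9 = -6 + (-2 - (1 + 0))/9 = -6 + (-2 - 1*1)/9 = -6 + (-2 - 1)/9 = -6 + (⅑)*(-3) = -6 - ⅓ = -19/3)
c(o) = 1 (c(o) = (2*o)/((2*o)) = (2*o)*(1/(2*o)) = 1)
((d(-14) - c(15)) + 475)/(((-83 - 49) - 158) + 161) = ((-19/3 - 1*1) + 475)/(((-83 - 49) - 158) + 161) = ((-19/3 - 1) + 475)/((-132 - 158) + 161) = (-22/3 + 475)/(-290 + 161) = (1403/3)/(-129) = (1403/3)*(-1/129) = -1403/387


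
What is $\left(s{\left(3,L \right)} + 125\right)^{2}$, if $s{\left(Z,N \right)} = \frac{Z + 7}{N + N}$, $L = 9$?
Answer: $\frac{1276900}{81} \approx 15764.0$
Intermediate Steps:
$s{\left(Z,N \right)} = \frac{7 + Z}{2 N}$
$\left(s{\left(3,L \right)} + 125\right)^{2} = \left(\frac{7 + 3}{2 \cdot 9} + 125\right)^{2} = \left(\frac{1}{2} \cdot \frac{1}{9} \cdot 10 + 125\right)^{2} = \left(\frac{5}{9} + 125\right)^{2} = \left(\frac{1130}{9}\right)^{2} = \frac{1276900}{81}$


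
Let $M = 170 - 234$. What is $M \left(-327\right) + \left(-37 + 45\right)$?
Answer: $20936$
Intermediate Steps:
$M = -64$
$M \left(-327\right) + \left(-37 + 45\right) = \left(-64\right) \left(-327\right) + \left(-37 + 45\right) = 20928 + 8 = 20936$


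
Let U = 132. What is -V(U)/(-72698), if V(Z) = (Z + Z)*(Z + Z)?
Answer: 34848/36349 ≈ 0.95871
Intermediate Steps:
V(Z) = 4*Z² (V(Z) = (2*Z)*(2*Z) = 4*Z²)
-V(U)/(-72698) = -4*132²/(-72698) = -4*17424*(-1)/72698 = -69696*(-1)/72698 = -1*(-34848/36349) = 34848/36349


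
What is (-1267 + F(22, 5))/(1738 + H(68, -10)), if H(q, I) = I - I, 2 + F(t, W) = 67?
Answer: -601/869 ≈ -0.69160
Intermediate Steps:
F(t, W) = 65 (F(t, W) = -2 + 67 = 65)
H(q, I) = 0
(-1267 + F(22, 5))/(1738 + H(68, -10)) = (-1267 + 65)/(1738 + 0) = -1202/1738 = -1202*1/1738 = -601/869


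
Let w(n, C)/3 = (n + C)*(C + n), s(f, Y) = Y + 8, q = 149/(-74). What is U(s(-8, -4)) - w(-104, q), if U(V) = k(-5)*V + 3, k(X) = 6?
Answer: -184484223/5476 ≈ -33690.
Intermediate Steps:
q = -149/74 (q = 149*(-1/74) = -149/74 ≈ -2.0135)
s(f, Y) = 8 + Y
w(n, C) = 3*(C + n)² (w(n, C) = 3*((n + C)*(C + n)) = 3*((C + n)*(C + n)) = 3*(C + n)²)
U(V) = 3 + 6*V (U(V) = 6*V + 3 = 3 + 6*V)
U(s(-8, -4)) - w(-104, q) = (3 + 6*(8 - 4)) - 3*(-149/74 - 104)² = (3 + 6*4) - 3*(-7845/74)² = (3 + 24) - 3*61544025/5476 = 27 - 1*184632075/5476 = 27 - 184632075/5476 = -184484223/5476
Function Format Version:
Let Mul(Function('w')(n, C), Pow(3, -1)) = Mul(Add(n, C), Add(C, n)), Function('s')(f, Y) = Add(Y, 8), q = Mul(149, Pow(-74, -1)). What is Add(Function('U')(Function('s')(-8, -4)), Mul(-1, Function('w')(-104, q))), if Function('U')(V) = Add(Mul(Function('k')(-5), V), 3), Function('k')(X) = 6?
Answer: Rational(-184484223, 5476) ≈ -33690.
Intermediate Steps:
q = Rational(-149, 74) (q = Mul(149, Rational(-1, 74)) = Rational(-149, 74) ≈ -2.0135)
Function('s')(f, Y) = Add(8, Y)
Function('w')(n, C) = Mul(3, Pow(Add(C, n), 2)) (Function('w')(n, C) = Mul(3, Mul(Add(n, C), Add(C, n))) = Mul(3, Mul(Add(C, n), Add(C, n))) = Mul(3, Pow(Add(C, n), 2)))
Function('U')(V) = Add(3, Mul(6, V)) (Function('U')(V) = Add(Mul(6, V), 3) = Add(3, Mul(6, V)))
Add(Function('U')(Function('s')(-8, -4)), Mul(-1, Function('w')(-104, q))) = Add(Add(3, Mul(6, Add(8, -4))), Mul(-1, Mul(3, Pow(Add(Rational(-149, 74), -104), 2)))) = Add(Add(3, Mul(6, 4)), Mul(-1, Mul(3, Pow(Rational(-7845, 74), 2)))) = Add(Add(3, 24), Mul(-1, Mul(3, Rational(61544025, 5476)))) = Add(27, Mul(-1, Rational(184632075, 5476))) = Add(27, Rational(-184632075, 5476)) = Rational(-184484223, 5476)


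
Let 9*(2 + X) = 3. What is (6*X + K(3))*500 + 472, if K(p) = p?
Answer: -3028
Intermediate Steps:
X = -5/3 (X = -2 + (⅑)*3 = -2 + ⅓ = -5/3 ≈ -1.6667)
(6*X + K(3))*500 + 472 = (6*(-5/3) + 3)*500 + 472 = (-10 + 3)*500 + 472 = -7*500 + 472 = -3500 + 472 = -3028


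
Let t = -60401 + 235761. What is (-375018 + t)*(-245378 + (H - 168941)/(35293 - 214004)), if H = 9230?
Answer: 8755320366287926/178711 ≈ 4.8992e+10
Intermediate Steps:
t = 175360
(-375018 + t)*(-245378 + (H - 168941)/(35293 - 214004)) = (-375018 + 175360)*(-245378 + (9230 - 168941)/(35293 - 214004)) = -199658*(-245378 - 159711/(-178711)) = -199658*(-245378 - 159711*(-1/178711)) = -199658*(-245378 + 159711/178711) = -199658*(-43851588047/178711) = 8755320366287926/178711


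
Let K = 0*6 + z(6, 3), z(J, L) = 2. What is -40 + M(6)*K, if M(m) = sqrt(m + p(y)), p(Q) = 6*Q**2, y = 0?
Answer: -40 + 2*sqrt(6) ≈ -35.101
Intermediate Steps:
M(m) = sqrt(m) (M(m) = sqrt(m + 6*0**2) = sqrt(m + 6*0) = sqrt(m + 0) = sqrt(m))
K = 2 (K = 0*6 + 2 = 0 + 2 = 2)
-40 + M(6)*K = -40 + sqrt(6)*2 = -40 + 2*sqrt(6)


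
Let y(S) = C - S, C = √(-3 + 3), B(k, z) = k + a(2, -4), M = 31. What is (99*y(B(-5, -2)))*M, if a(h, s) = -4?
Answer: 27621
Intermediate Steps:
B(k, z) = -4 + k (B(k, z) = k - 4 = -4 + k)
C = 0 (C = √0 = 0)
y(S) = -S (y(S) = 0 - S = -S)
(99*y(B(-5, -2)))*M = (99*(-(-4 - 5)))*31 = (99*(-1*(-9)))*31 = (99*9)*31 = 891*31 = 27621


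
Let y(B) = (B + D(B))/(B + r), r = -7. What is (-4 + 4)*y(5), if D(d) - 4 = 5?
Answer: 0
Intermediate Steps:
D(d) = 9 (D(d) = 4 + 5 = 9)
y(B) = (9 + B)/(-7 + B) (y(B) = (B + 9)/(B - 7) = (9 + B)/(-7 + B))
(-4 + 4)*y(5) = (-4 + 4)*((9 + 5)/(-7 + 5)) = 0*(14/(-2)) = 0*(-½*14) = 0*(-7) = 0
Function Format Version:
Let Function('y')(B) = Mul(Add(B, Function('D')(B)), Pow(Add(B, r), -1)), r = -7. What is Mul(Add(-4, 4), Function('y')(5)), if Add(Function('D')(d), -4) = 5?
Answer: 0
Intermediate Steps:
Function('D')(d) = 9 (Function('D')(d) = Add(4, 5) = 9)
Function('y')(B) = Mul(Pow(Add(-7, B), -1), Add(9, B)) (Function('y')(B) = Mul(Add(B, 9), Pow(Add(B, -7), -1)) = Mul(Add(9, B), Pow(Add(-7, B), -1)) = Mul(Pow(Add(-7, B), -1), Add(9, B)))
Mul(Add(-4, 4), Function('y')(5)) = Mul(Add(-4, 4), Mul(Pow(Add(-7, 5), -1), Add(9, 5))) = Mul(0, Mul(Pow(-2, -1), 14)) = Mul(0, Mul(Rational(-1, 2), 14)) = Mul(0, -7) = 0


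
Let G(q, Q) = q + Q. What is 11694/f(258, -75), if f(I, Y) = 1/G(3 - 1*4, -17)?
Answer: -210492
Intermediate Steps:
G(q, Q) = Q + q
f(I, Y) = -1/18 (f(I, Y) = 1/(-17 + (3 - 1*4)) = 1/(-17 + (3 - 4)) = 1/(-17 - 1) = 1/(-18) = -1/18)
11694/f(258, -75) = 11694/(-1/18) = 11694*(-18) = -210492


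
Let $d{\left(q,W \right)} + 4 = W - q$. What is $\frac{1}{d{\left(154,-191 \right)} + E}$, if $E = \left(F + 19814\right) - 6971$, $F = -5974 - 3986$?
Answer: $\frac{1}{2534} \approx 0.00039463$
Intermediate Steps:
$d{\left(q,W \right)} = -4 + W - q$ ($d{\left(q,W \right)} = -4 + \left(W - q\right) = -4 + W - q$)
$F = -9960$
$E = 2883$ ($E = \left(-9960 + 19814\right) - 6971 = 9854 - 6971 = 2883$)
$\frac{1}{d{\left(154,-191 \right)} + E} = \frac{1}{\left(-4 - 191 - 154\right) + 2883} = \frac{1}{-349 + 2883} = \frac{1}{2534}$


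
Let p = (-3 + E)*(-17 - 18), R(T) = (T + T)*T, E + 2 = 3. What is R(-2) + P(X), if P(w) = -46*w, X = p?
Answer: -3212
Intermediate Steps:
E = 1 (E = -2 + 3 = 1)
R(T) = 2*T² (R(T) = (2*T)*T = 2*T²)
p = 70 (p = (-3 + 1)*(-17 - 18) = -2*(-35) = 70)
X = 70
R(-2) + P(X) = 2*(-2)² - 46*70 = 2*4 - 3220 = 8 - 3220 = -3212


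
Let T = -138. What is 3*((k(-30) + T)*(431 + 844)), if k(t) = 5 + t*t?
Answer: 2933775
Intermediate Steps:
k(t) = 5 + t**2
3*((k(-30) + T)*(431 + 844)) = 3*(((5 + (-30)**2) - 138)*(431 + 844)) = 3*(((5 + 900) - 138)*1275) = 3*((905 - 138)*1275) = 3*(767*1275) = 3*977925 = 2933775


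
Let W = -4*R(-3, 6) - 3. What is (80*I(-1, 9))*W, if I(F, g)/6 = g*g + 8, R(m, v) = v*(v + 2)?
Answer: -8330400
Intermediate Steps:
R(m, v) = v*(2 + v)
I(F, g) = 48 + 6*g² (I(F, g) = 6*(g*g + 8) = 6*(g² + 8) = 6*(8 + g²) = 48 + 6*g²)
W = -195 (W = -24*(2 + 6) - 3 = -24*8 - 3 = -4*48 - 3 = -192 - 3 = -195)
(80*I(-1, 9))*W = (80*(48 + 6*9²))*(-195) = (80*(48 + 6*81))*(-195) = (80*(48 + 486))*(-195) = (80*534)*(-195) = 42720*(-195) = -8330400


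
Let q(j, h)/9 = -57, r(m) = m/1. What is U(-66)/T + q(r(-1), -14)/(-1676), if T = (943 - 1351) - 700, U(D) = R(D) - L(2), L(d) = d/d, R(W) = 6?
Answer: 70003/232126 ≈ 0.30157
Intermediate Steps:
r(m) = m (r(m) = m*1 = m)
L(d) = 1
q(j, h) = -513 (q(j, h) = 9*(-57) = -513)
U(D) = 5 (U(D) = 6 - 1*1 = 6 - 1 = 5)
T = -1108 (T = -408 - 700 = -1108)
U(-66)/T + q(r(-1), -14)/(-1676) = 5/(-1108) - 513/(-1676) = 5*(-1/1108) - 513*(-1/1676) = -5/1108 + 513/1676 = 70003/232126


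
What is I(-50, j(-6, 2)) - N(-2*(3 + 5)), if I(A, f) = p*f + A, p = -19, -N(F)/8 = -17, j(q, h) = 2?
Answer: -224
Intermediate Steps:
N(F) = 136 (N(F) = -8*(-17) = 136)
I(A, f) = A - 19*f (I(A, f) = -19*f + A = A - 19*f)
I(-50, j(-6, 2)) - N(-2*(3 + 5)) = (-50 - 19*2) - 1*136 = (-50 - 38) - 136 = -88 - 136 = -224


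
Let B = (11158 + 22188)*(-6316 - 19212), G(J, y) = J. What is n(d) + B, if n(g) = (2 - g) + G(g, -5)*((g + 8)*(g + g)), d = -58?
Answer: -851593028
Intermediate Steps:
n(g) = 2 - g + 2*g²*(8 + g) (n(g) = (2 - g) + g*((g + 8)*(g + g)) = (2 - g) + g*((8 + g)*(2*g)) = (2 - g) + g*(2*g*(8 + g)) = (2 - g) + 2*g²*(8 + g) = 2 - g + 2*g²*(8 + g))
B = -851256688 (B = 33346*(-25528) = -851256688)
n(d) + B = (2 - 1*(-58) + 2*(-58)³ + 16*(-58)²) - 851256688 = (2 + 58 + 2*(-195112) + 16*3364) - 851256688 = (2 + 58 - 390224 + 53824) - 851256688 = -336340 - 851256688 = -851593028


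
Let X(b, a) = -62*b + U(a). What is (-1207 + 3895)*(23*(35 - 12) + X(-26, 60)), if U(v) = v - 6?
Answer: 5900160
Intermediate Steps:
U(v) = -6 + v
X(b, a) = -6 + a - 62*b (X(b, a) = -62*b + (-6 + a) = -6 + a - 62*b)
(-1207 + 3895)*(23*(35 - 12) + X(-26, 60)) = (-1207 + 3895)*(23*(35 - 12) + (-6 + 60 - 62*(-26))) = 2688*(23*23 + (-6 + 60 + 1612)) = 2688*(529 + 1666) = 2688*2195 = 5900160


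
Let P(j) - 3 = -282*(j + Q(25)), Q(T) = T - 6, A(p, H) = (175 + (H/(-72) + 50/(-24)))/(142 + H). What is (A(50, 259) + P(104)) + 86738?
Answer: 1502944151/28872 ≈ 52055.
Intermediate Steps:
A(p, H) = (2075/12 - H/72)/(142 + H) (A(p, H) = (175 + (H*(-1/72) + 50*(-1/24)))/(142 + H) = (175 + (-H/72 - 25/12))/(142 + H) = (175 + (-25/12 - H/72))/(142 + H) = (2075/12 - H/72)/(142 + H))
Q(T) = -6 + T
P(j) = -5355 - 282*j (P(j) = 3 - 282*(j + (-6 + 25)) = 3 - 282*(j + 19) = 3 - 282*(19 + j) = 3 + (-5358 - 282*j) = -5355 - 282*j)
(A(50, 259) + P(104)) + 86738 = ((12450 - 1*259)/(72*(142 + 259)) + (-5355 - 282*104)) + 86738 = ((1/72)*(12450 - 259)/401 + (-5355 - 29328)) + 86738 = ((1/72)*(1/401)*12191 - 34683) + 86738 = (12191/28872 - 34683) + 86738 = -1001355385/28872 + 86738 = 1502944151/28872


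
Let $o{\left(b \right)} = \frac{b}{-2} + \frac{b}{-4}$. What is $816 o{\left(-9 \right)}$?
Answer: $5508$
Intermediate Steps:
$o{\left(b \right)} = - \frac{3 b}{4}$ ($o{\left(b \right)} = b \left(- \frac{1}{2}\right) + b \left(- \frac{1}{4}\right) = - \frac{b}{2} - \frac{b}{4} = - \frac{3 b}{4}$)
$816 o{\left(-9 \right)} = 816 \left(\left(- \frac{3}{4}\right) \left(-9\right)\right) = 816 \cdot \frac{27}{4} = 5508$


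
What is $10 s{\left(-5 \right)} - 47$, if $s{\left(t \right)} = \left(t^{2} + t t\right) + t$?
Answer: $403$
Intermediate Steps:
$s{\left(t \right)} = t + 2 t^{2}$ ($s{\left(t \right)} = \left(t^{2} + t^{2}\right) + t = 2 t^{2} + t = t + 2 t^{2}$)
$10 s{\left(-5 \right)} - 47 = 10 \left(- 5 \left(1 + 2 \left(-5\right)\right)\right) - 47 = 10 \left(- 5 \left(1 - 10\right)\right) - 47 = 10 \left(\left(-5\right) \left(-9\right)\right) - 47 = 10 \cdot 45 - 47 = 450 - 47 = 403$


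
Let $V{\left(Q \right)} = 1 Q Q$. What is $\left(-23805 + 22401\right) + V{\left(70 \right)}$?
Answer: $3496$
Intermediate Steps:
$V{\left(Q \right)} = Q^{2}$ ($V{\left(Q \right)} = Q Q = Q^{2}$)
$\left(-23805 + 22401\right) + V{\left(70 \right)} = \left(-23805 + 22401\right) + 70^{2} = -1404 + 4900 = 3496$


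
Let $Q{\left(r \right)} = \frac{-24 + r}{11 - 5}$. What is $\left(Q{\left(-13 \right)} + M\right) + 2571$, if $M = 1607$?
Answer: $\frac{25031}{6} \approx 4171.8$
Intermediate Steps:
$Q{\left(r \right)} = -4 + \frac{r}{6}$ ($Q{\left(r \right)} = \frac{-24 + r}{6} = \left(-24 + r\right) \frac{1}{6} = -4 + \frac{r}{6}$)
$\left(Q{\left(-13 \right)} + M\right) + 2571 = \left(\left(-4 + \frac{1}{6} \left(-13\right)\right) + 1607\right) + 2571 = \left(\left(-4 - \frac{13}{6}\right) + 1607\right) + 2571 = \left(- \frac{37}{6} + 1607\right) + 2571 = \frac{9605}{6} + 2571 = \frac{25031}{6}$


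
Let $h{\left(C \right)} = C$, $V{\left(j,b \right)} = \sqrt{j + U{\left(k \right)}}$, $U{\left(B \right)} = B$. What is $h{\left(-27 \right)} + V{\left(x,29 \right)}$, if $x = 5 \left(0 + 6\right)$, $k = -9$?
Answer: $-27 + \sqrt{21} \approx -22.417$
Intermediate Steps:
$x = 30$ ($x = 5 \cdot 6 = 30$)
$V{\left(j,b \right)} = \sqrt{-9 + j}$ ($V{\left(j,b \right)} = \sqrt{j - 9} = \sqrt{-9 + j}$)
$h{\left(-27 \right)} + V{\left(x,29 \right)} = -27 + \sqrt{-9 + 30} = -27 + \sqrt{21}$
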